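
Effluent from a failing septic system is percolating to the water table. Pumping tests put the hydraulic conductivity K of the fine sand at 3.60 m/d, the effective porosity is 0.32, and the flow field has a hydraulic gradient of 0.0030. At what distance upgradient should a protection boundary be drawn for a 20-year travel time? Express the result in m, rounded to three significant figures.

q = Ki = 3.60 × 0.0030 = 0.01080 m/d
Average linear velocity = 0.01080 / 0.32 = 0.03375 m/d
T = 20 yr × 365 = 7300 d
L = v × T = 0.03375 × 7300 = 246.4 m

246 m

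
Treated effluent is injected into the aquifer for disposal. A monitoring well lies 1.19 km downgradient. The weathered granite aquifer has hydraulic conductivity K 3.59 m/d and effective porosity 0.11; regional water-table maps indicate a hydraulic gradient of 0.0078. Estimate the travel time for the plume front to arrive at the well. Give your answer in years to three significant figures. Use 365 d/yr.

12.8 years

Specific discharge q = 3.59 × 0.0078 = 0.02800 m/d
Average linear velocity = 0.02800 / 0.11 = 0.2546 m/d
L = 1.19 km = 1190 m
t = L / v = 1190 / 0.2546 = 4675 d
   = 4675 / 365 = 12.8 yr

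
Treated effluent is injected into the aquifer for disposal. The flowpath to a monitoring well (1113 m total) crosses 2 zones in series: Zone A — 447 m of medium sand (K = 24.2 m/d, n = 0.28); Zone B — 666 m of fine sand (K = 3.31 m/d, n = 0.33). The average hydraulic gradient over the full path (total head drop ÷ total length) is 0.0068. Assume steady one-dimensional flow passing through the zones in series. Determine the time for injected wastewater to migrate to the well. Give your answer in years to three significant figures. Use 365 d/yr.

Steady 1-D flow in series ⇒ the Darcy flux q is identical in every zone and the zone head losses add (resistances L/K in series).
Σ(L/K) = 447/24.2 + 666/3.31 = 18.47 + 201.2 = 219.7 d
K_eq = L_total / Σ(L/K) = 1113 / 219.7 = 5.066 m/d
q = K_eq · i = 5.066 × 0.0068 = 0.03445 m/d (same in every zone)
Zone A: v = q/n = 0.03445/0.28 = 0.1230 m/d → t_A = 447/0.1230 = 3633 d
Zone B: v = q/n = 0.03445/0.33 = 0.1044 m/d → t_B = 666/0.1044 = 6379 d
Total t = 3633 + 6379 = 10010 d
   = 10010 / 365 = 27.4 yr

27.4 years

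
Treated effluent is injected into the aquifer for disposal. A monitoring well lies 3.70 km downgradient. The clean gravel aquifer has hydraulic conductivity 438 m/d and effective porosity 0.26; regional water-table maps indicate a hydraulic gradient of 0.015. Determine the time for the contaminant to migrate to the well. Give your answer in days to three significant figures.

146 days

q = Ki = 438 × 0.015 = 6.570 m/d
v = Ki/n = 438·0.015/0.26 = 25.27 m/d
L = 3.70 km = 3700 m
t = L / v = 3700 / 25.27 = 146.4 d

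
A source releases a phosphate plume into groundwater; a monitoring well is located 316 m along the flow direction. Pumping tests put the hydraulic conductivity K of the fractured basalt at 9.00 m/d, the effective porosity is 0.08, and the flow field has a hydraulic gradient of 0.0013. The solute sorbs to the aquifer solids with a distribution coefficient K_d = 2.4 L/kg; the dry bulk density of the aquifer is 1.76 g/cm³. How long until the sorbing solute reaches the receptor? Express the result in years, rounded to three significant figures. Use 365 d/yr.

q = Ki = 9.00 × 0.0013 = 0.01170 m/d
Seepage velocity v = q / n = 0.01170 / 0.08 = 0.1463 m/d
Retardation R = 1 + ρ_b·K_d/n = 1 + 1.76×2.4/0.08 = 53.80
Contaminant velocity v_c = v/R = 0.1463/53.80 = 0.002718 m/d
t = L/v_c = 316/0.002718 = 116200 d
   = 116200/365 = 318 yr

318 years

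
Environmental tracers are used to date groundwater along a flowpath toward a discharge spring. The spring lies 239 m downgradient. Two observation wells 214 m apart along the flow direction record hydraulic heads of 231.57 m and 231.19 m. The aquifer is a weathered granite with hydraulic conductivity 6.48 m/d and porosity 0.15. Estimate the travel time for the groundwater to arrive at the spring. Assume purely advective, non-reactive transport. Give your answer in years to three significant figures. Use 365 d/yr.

Hydraulic gradient i = (231.57 − 231.19) / 214 = 0.38 / 214 = 0.001776
Specific discharge q = 6.48 × 0.001776 = 0.01151 m/d
v_s = q/n_e = 0.01151/0.15 = 0.07671 m/d
t = L / v = 239 / 0.07671 = 3116 d
   = 3116 / 365 = 8.54 yr

8.54 years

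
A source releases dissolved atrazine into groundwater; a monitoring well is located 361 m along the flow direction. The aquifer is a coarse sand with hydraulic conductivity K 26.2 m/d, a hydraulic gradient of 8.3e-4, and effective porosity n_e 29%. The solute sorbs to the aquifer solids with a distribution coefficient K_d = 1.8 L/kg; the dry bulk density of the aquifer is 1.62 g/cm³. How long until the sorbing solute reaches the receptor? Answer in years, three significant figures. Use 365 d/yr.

146 years

Darcy flux q = K·i = 26.2 × 8.3e-4 = 0.02175 m/d
v = Ki/n = 26.2·8.3e-4/0.29 = 0.07499 m/d
Retardation R = 1 + ρ_b·K_d/n = 1 + 1.62×1.8/0.29 = 11.06
Contaminant velocity v_c = v/R = 0.07499/11.06 = 0.006783 m/d
t = L/v_c = 361/0.006783 = 53220 d
   = 53220/365 = 146 yr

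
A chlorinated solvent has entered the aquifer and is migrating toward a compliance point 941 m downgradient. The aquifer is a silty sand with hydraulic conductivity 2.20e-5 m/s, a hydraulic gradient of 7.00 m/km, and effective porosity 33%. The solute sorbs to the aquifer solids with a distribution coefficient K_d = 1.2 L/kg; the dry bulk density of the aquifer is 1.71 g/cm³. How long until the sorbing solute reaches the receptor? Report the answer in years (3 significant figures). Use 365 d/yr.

K = 2.20e-5 m/s × 86400 s/d = 1.901 m/d
q = Ki = 1.901 × 0.0070 = 0.01331 m/d
Average linear velocity = 0.01331 / 0.33 = 0.04032 m/d
Retardation R = 1 + ρ_b·K_d/n = 1 + 1.71×1.2/0.33 = 7.218
Contaminant velocity v_c = v/R = 0.04032/7.218 = 0.005586 m/d
t = L/v_c = 941/0.005586 = 168500 d
   = 168500/365 = 462 yr

462 years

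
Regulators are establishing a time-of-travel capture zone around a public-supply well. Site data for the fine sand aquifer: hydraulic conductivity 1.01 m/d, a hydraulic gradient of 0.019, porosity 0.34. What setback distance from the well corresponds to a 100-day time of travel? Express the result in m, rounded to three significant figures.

5.64 m

q = Ki = 1.01 × 0.019 = 0.01919 m/d
Average linear velocity = 0.01919 / 0.34 = 0.05644 m/d
L = v × T = 0.05644 × 100 = 5.644 m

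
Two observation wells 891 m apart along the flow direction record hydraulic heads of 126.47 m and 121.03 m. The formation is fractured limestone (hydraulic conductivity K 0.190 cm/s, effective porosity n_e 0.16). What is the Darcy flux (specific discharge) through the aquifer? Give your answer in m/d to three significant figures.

Hydraulic gradient i = (126.47 − 121.03) / 891 = 5.44 / 891 = 0.006105
K = 0.190 cm/s × 864 = 164.2 m/d
Darcy flux q = K·i = 164.2 × 0.006105 = 1.002 m/d

1.00 m/d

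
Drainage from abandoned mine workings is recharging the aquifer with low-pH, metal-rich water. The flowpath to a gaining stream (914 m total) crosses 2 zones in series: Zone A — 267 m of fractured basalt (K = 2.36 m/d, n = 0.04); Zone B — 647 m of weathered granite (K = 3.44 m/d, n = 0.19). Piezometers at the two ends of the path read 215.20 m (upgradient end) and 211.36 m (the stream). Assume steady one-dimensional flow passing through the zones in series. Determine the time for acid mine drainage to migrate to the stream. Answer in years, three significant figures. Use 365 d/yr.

28.7 years

Total head drop ΔH = 215.20 − 211.36 = 3.84 m
Steady 1-D flow in series ⇒ the Darcy flux q is identical in every zone and the zone head losses add (resistances L/K in series).
Σ(L/K) = 267/2.36 + 647/3.44 = 113.1 + 188.1 = 301.2 d
q = ΔH / Σ(L/K) = 3.84 / 301.2 = 0.01275 m/d (same in every zone)
Zone A: v = q/n = 0.01275/0.04 = 0.3187 m/d → t_A = 267/0.3187 = 837.8 d
Zone B: v = q/n = 0.01275/0.19 = 0.06710 m/d → t_B = 647/0.06710 = 9643 d
Total t = 837.8 + 9643 = 10480 d
   = 10480 / 365 = 28.7 yr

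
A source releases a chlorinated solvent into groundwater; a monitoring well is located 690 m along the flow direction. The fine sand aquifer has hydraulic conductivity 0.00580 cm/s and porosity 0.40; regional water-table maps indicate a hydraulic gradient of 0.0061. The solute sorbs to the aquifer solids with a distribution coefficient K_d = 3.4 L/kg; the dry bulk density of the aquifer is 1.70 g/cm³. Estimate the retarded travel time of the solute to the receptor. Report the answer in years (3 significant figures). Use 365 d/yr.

382 years

K = 0.00580 cm/s × 864 = 5.011 m/d
q = Ki = 5.011 × 0.0061 = 0.03057 m/d
Seepage velocity v = q / n = 0.03057 / 0.40 = 0.07642 m/d
Retardation R = 1 + ρ_b·K_d/n = 1 + 1.70×3.4/0.40 = 15.45
Contaminant velocity v_c = v/R = 0.07642/15.45 = 0.004946 m/d
t = L/v_c = 690/0.004946 = 139500 d
   = 139500/365 = 382 yr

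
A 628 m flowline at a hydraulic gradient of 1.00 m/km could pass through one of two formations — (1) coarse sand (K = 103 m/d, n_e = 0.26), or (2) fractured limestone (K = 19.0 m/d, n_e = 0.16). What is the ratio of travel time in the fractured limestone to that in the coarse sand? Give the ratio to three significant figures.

3.34

Unit 1 (coarse sand): v = 103×0.0010/0.26 = 0.3962 m/d, t = 628/0.3962 = 1585 d
Unit 2 (fractured limestone): v = 19.0×0.0010/0.16 = 0.1188 m/d, t = 628/0.1188 = 5288 d
t(fractured limestone) / t(coarse sand) = 5288/1585 = 3.34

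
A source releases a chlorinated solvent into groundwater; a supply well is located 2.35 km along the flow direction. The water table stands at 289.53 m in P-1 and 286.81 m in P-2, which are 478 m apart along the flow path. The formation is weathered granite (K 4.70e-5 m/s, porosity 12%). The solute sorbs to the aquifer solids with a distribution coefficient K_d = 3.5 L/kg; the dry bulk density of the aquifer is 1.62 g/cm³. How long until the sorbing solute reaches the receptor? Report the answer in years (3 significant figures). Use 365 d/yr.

Hydraulic gradient i = (289.53 − 286.81) / 478 = 2.72 / 478 = 0.005690
K = 4.70e-5 m/s × 86400 s/d = 4.061 m/d
Darcy flux q = K·i = 4.061 × 0.005690 = 0.02311 m/d
Seepage velocity v = q / n = 0.02311 / 0.12 = 0.1926 m/d
Retardation R = 1 + ρ_b·K_d/n = 1 + 1.62×3.5/0.12 = 48.25
Contaminant velocity v_c = v/R = 0.1926/48.25 = 0.003991 m/d
L = 2.35 km = 2350 m
t = L/v_c = 2350/0.003991 = 588800 d
   = 588800/365 = 1610 yr

1610 years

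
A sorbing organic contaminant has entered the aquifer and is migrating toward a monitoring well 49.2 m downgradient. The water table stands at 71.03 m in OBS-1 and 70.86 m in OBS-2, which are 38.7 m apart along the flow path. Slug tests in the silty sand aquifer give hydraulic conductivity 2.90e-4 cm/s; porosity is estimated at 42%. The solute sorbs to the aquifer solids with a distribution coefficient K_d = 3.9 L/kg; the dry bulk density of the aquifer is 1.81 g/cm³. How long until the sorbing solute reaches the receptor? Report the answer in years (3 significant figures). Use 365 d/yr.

Hydraulic gradient i = (71.03 − 70.86) / 38.7 = 0.17 / 38.7 = 0.004393
K = 2.90e-4 cm/s × 864 = 0.2506 m/d
q = Ki = 0.2506 × 0.004393 = 0.001101 m/d
Seepage velocity v = q / n = 0.001101 / 0.42 = 0.002621 m/d
Retardation R = 1 + ρ_b·K_d/n = 1 + 1.81×3.9/0.42 = 17.81
Contaminant velocity v_c = v/R = 0.002621/17.81 = 1.472e-4 m/d
t = L/v_c = 49.2/1.472e-4 = 334300 d
   = 334300/365 = 916 yr

916 years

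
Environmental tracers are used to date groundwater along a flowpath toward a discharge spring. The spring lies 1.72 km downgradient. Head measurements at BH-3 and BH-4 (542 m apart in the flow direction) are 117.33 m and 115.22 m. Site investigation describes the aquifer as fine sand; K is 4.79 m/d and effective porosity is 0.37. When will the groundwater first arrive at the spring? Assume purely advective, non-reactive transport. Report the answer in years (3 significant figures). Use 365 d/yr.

Hydraulic gradient i = (117.33 − 115.22) / 542 = 2.11 / 542 = 0.003893
q = Ki = 4.79 × 0.003893 = 0.01865 m/d
Average linear velocity = 0.01865 / 0.37 = 0.05040 m/d
L = 1.72 km = 1720 m
t = L / v = 1720 / 0.05040 = 34130 d
   = 34130 / 365 = 93.5 yr

93.5 years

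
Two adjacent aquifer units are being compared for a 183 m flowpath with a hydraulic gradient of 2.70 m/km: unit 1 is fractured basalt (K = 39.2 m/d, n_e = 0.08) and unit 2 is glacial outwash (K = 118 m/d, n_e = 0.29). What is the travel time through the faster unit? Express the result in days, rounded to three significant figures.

138 days

Unit 1 (fractured basalt): v = 39.2×0.0027/0.08 = 1.323 m/d, t = 183/1.323 = 138.3 d
Unit 2 (glacial outwash): v = 118×0.0027/0.29 = 1.099 m/d, t = 183/1.099 = 166.6 d
Faster unit: t = 138 d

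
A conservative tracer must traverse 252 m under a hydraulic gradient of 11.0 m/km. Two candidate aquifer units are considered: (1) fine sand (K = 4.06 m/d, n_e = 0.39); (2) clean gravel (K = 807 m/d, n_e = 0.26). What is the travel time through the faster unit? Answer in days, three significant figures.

Unit 1 (fine sand): v = 4.06×0.011/0.39 = 0.1145 m/d, t = 252/0.1145 = 2201 d
Unit 2 (clean gravel): v = 807×0.011/0.26 = 34.14 m/d, t = 252/34.14 = 7.381 d
Faster unit: t = 7.38 d

7.38 days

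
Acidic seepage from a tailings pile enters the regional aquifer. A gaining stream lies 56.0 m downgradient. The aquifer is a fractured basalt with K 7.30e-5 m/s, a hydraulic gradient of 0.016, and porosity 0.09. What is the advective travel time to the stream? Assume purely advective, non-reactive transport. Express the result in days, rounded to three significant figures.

K = 7.30e-5 m/s × 86400 s/d = 6.307 m/d
Specific discharge q = 6.307 × 0.016 = 0.1009 m/d
v = Ki/n = 6.307·0.016/0.09 = 1.121 m/d
t = L / v = 56.0 / 1.121 = 49.94 d

49.9 days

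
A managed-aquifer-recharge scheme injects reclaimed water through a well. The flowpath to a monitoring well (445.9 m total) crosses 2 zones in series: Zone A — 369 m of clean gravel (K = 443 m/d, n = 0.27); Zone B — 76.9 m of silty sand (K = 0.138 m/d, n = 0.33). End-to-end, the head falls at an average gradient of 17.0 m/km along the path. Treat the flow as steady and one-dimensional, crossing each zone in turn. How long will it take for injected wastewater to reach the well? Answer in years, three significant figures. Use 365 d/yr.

25.2 years

Steady 1-D flow in series ⇒ the Darcy flux q is identical in every zone and the zone head losses add (resistances L/K in series).
Σ(L/K) = 369/443 + 76.9/0.138 = 0.8330 + 557.2 = 558.1 d
K_eq = L_total / Σ(L/K) = 445.9 / 558.1 = 0.7990 m/d
q = K_eq · i = 0.7990 × 0.017 = 0.01358 m/d (same in every zone)
Zone A: v = q/n = 0.01358/0.27 = 0.05031 m/d → t_A = 369/0.05031 = 7335 d
Zone B: v = q/n = 0.01358/0.33 = 0.04116 m/d → t_B = 76.9/0.04116 = 1868 d
Total t = 7335 + 1868 = 9203 d
   = 9203 / 365 = 25.2 yr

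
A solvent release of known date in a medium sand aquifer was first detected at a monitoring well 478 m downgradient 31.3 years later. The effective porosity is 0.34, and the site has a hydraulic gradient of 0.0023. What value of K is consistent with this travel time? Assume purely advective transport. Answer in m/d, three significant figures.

t = 31.3 years = 11420 d
v = L / t = 478 / 11420 = 0.04184 m/d
K = v · n / i = 0.04184 × 0.34 / 0.0023 = 6.19 m/d

6.19 m/d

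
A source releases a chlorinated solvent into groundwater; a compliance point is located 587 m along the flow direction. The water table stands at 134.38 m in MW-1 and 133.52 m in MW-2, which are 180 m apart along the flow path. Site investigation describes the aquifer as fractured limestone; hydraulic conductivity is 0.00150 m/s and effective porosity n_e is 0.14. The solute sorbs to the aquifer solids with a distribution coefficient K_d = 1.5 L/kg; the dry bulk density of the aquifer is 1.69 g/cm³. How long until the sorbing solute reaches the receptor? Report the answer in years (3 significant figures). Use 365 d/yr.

Hydraulic gradient i = (134.38 − 133.52) / 180 = 0.86 / 180 = 0.004778
K = 0.00150 m/s × 86400 s/d = 129.6 m/d
q = Ki = 129.6 × 0.004778 = 0.6192 m/d
v_s = q/n_e = 0.6192/0.14 = 4.423 m/d
Retardation R = 1 + ρ_b·K_d/n = 1 + 1.69×1.5/0.14 = 19.11
Contaminant velocity v_c = v/R = 4.423/19.11 = 0.2315 m/d
t = L/v_c = 587/0.2315 = 2536 d
   = 2536/365 = 6.95 yr

6.95 years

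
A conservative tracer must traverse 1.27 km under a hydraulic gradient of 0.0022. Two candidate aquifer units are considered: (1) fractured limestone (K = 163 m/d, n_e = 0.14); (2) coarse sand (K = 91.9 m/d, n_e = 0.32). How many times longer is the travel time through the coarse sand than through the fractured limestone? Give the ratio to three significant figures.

4.05

Unit 1 (fractured limestone): v = 163×0.0022/0.14 = 2.561 m/d, t = 1270/2.561 = 495.8 d
Unit 2 (coarse sand): v = 91.9×0.0022/0.32 = 0.6318 m/d, t = 1270/0.6318 = 2010 d
t(coarse sand) / t(fractured limestone) = 2010/495.8 = 4.05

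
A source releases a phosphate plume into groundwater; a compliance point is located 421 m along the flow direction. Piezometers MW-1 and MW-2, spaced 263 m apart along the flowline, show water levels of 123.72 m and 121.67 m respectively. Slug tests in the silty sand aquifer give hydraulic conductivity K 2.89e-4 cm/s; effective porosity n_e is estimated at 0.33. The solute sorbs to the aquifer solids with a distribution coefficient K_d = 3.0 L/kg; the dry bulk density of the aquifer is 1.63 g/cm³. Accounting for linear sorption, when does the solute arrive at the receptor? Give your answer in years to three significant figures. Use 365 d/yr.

Hydraulic gradient i = (123.72 − 121.67) / 263 = 2.05 / 263 = 0.007795
K = 2.89e-4 cm/s × 864 = 0.2497 m/d
Darcy flux q = K·i = 0.2497 × 0.007795 = 0.001946 m/d
Average linear velocity = 0.001946 / 0.33 = 0.005898 m/d
Retardation R = 1 + ρ_b·K_d/n = 1 + 1.63×3.0/0.33 = 15.82
Contaminant velocity v_c = v/R = 0.005898/15.82 = 3.729e-4 m/d
t = L/v_c = 421/3.729e-4 = 1.129e6 d
   = 1.129e6/365 = 3090 yr

3090 years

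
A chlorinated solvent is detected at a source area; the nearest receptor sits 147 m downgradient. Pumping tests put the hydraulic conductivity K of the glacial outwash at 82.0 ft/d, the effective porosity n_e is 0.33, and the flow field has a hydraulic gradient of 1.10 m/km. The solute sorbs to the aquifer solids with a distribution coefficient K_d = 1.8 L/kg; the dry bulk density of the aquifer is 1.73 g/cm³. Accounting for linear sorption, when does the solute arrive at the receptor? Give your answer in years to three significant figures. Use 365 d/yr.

50.5 years

K = 82.0 ft/d × 0.3048 = 24.99 m/d
Specific discharge q = 24.99 × 0.0011 = 0.02749 m/d
v = Ki/n = 24.99·0.0011/0.33 = 0.08331 m/d
Retardation R = 1 + ρ_b·K_d/n = 1 + 1.73×1.8/0.33 = 10.44
Contaminant velocity v_c = v/R = 0.08331/10.44 = 0.007983 m/d
t = L/v_c = 147/0.007983 = 18410 d
   = 18410/365 = 50.5 yr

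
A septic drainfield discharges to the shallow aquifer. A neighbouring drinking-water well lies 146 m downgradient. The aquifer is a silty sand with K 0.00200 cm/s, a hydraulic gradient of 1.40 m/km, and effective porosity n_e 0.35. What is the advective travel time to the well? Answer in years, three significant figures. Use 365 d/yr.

K = 0.00200 cm/s × 864 = 1.728 m/d
Specific discharge q = 1.728 × 0.0014 = 0.002419 m/d
Average linear velocity = 0.002419 / 0.35 = 0.006912 m/d
t = L / v = 146 / 0.006912 = 21120 d
   = 21120 / 365 = 57.9 yr

57.9 years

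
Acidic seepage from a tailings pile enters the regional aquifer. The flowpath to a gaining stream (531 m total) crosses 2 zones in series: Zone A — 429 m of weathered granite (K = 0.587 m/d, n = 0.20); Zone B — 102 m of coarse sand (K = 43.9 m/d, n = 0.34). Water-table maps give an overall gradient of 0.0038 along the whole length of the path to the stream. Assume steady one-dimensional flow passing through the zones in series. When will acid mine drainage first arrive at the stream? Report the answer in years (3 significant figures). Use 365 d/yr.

Steady 1-D flow in series ⇒ the Darcy flux q is identical in every zone and the zone head losses add (resistances L/K in series).
Σ(L/K) = 429/0.587 + 102/43.9 = 730.8 + 2.323 = 733.2 d
K_eq = L_total / Σ(L/K) = 531 / 733.2 = 0.7243 m/d
q = K_eq · i = 0.7243 × 0.0038 = 0.002752 m/d (same in every zone)
Zone A: v = q/n = 0.002752/0.20 = 0.01376 m/d → t_A = 429/0.01376 = 31180 d
Zone B: v = q/n = 0.002752/0.34 = 0.008095 m/d → t_B = 102/0.008095 = 12600 d
Total t = 31180 + 12600 = 43780 d
   = 43780 / 365 = 120 yr

120 years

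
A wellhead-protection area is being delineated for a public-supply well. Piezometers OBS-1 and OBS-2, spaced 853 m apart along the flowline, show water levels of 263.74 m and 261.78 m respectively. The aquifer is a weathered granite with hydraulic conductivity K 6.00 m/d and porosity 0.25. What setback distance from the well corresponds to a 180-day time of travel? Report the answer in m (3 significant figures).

Hydraulic gradient i = (263.74 − 261.78) / 853 = 1.96 / 853 = 0.002298
Darcy flux q = K·i = 6.00 × 0.002298 = 0.01379 m/d
Seepage velocity v = q / n = 0.01379 / 0.25 = 0.05515 m/d
L = v × T = 0.05515 × 180 = 9.926 m

9.93 m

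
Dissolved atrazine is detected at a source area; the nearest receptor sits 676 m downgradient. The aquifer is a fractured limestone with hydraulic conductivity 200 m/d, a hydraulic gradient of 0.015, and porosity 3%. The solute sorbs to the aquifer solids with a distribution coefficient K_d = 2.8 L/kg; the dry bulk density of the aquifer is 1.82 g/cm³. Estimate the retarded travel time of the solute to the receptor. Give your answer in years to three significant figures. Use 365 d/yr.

Darcy flux q = K·i = 200 × 0.015 = 3.000 m/d
Average linear velocity = 3.000 / 0.03 = 100.0 m/d
Retardation R = 1 + ρ_b·K_d/n = 1 + 1.82×2.8/0.03 = 170.9
Contaminant velocity v_c = v/R = 100.0/170.9 = 0.5853 m/d
t = L/v_c = 676/0.5853 = 1155 d
   = 1155/365 = 3.16 yr

3.16 years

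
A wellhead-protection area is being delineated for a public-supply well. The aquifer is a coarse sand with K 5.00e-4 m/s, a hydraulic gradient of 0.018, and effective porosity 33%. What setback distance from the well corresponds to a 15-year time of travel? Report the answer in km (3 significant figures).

K = 5.00e-4 m/s × 86400 s/d = 43.20 m/d
Darcy flux q = K·i = 43.20 × 0.018 = 0.7776 m/d
v = Ki/n = 43.20·0.018/0.33 = 2.356 m/d
T = 15 yr × 365 = 5475 d
L = v × T = 2.356 × 5475 = 12900 m
   = 12.9 km

12.9 km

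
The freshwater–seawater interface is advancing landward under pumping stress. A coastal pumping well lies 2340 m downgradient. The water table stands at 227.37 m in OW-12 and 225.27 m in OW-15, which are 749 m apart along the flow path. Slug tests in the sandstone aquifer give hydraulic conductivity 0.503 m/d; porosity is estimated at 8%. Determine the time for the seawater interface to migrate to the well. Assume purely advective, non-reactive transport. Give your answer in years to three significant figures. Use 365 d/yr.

Hydraulic gradient i = (227.37 − 225.27) / 749 = 2.10 / 749 = 0.002804
q = Ki = 0.503 × 0.002804 = 0.001410 m/d
Average linear velocity = 0.001410 / 0.08 = 0.01763 m/d
t = L / v = 2340 / 0.01763 = 132700 d
   = 132700 / 365 = 364 yr

364 years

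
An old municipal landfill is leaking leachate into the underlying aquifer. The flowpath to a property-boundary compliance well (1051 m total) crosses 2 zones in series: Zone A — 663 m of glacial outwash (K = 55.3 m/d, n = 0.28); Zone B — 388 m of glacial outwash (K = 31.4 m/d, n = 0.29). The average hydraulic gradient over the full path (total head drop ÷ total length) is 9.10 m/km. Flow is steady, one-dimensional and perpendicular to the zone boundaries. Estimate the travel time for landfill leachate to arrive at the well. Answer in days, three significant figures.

Steady 1-D flow in series ⇒ the Darcy flux q is identical in every zone and the zone head losses add (resistances L/K in series).
Σ(L/K) = 663/55.3 + 388/31.4 = 11.99 + 12.36 = 24.35 d
K_eq = L_total / Σ(L/K) = 1051 / 24.35 = 43.17 m/d
q = K_eq · i = 43.17 × 0.0091 = 0.3928 m/d (same in every zone)
Zone A: v = q/n = 0.3928/0.28 = 1.403 m/d → t_A = 663/1.403 = 472.6 d
Zone B: v = q/n = 0.3928/0.29 = 1.355 m/d → t_B = 388/1.355 = 286.4 d
Total t = 472.6 + 286.4 = 759.0 d

759 days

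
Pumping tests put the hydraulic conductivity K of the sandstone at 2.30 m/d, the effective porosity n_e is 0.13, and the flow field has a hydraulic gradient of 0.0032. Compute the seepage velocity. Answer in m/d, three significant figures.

0.0566 m/d

Specific discharge q = 2.30 × 0.0032 = 0.007360 m/d
Seepage velocity v = q / n = 0.007360 / 0.13 = 0.05662 m/d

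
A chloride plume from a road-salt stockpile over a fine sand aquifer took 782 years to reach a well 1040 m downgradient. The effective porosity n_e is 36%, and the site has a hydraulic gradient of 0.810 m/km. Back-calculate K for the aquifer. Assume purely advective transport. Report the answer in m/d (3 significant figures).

1.62 m/d

t = 782 years = 285400 d
v = L / t = 1040 / 285400 = 0.003644 m/d
K = v · n / i = 0.003644 × 0.36 / 8.1e-4 = 1.62 m/d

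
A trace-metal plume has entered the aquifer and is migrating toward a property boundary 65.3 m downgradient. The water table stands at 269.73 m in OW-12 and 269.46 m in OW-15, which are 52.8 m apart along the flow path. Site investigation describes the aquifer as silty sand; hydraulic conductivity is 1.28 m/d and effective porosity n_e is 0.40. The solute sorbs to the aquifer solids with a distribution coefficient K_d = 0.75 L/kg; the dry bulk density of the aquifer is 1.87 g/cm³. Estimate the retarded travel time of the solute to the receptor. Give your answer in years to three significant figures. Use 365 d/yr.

49.3 years

Hydraulic gradient i = (269.73 − 269.46) / 52.8 = 0.27 / 52.8 = 0.005114
q = Ki = 1.28 × 0.005114 = 0.006545 m/d
v = Ki/n = 1.28·0.005114/0.40 = 0.01636 m/d
Retardation R = 1 + ρ_b·K_d/n = 1 + 1.87×0.75/0.40 = 4.506
Contaminant velocity v_c = v/R = 0.01636/4.506 = 0.003631 m/d
t = L/v_c = 65.3/0.003631 = 17980 d
   = 17980/365 = 49.3 yr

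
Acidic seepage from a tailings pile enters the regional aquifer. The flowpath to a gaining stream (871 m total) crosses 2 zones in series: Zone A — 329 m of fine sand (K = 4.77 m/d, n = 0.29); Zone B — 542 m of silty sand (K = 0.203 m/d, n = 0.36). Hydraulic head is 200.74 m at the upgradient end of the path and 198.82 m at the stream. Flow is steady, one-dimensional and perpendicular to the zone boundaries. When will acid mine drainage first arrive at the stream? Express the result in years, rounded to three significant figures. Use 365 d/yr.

1140 years

Total head drop ΔH = 200.74 − 198.82 = 1.92 m
Steady 1-D flow in series ⇒ the Darcy flux q is identical in every zone and the zone head losses add (resistances L/K in series).
Σ(L/K) = 329/4.77 + 542/0.203 = 68.97 + 2670 = 2739 d
q = ΔH / Σ(L/K) = 1.92 / 2739 = 7.010e-4 m/d (same in every zone)
Zone A: v = q/n = 7.010e-4/0.29 = 0.002417 m/d → t_A = 329/0.002417 = 136100 d
Zone B: v = q/n = 7.010e-4/0.36 = 0.001947 m/d → t_B = 542/0.001947 = 278300 d
Total t = 136100 + 278300 = 414400 d
   = 414400 / 365 = 1140 yr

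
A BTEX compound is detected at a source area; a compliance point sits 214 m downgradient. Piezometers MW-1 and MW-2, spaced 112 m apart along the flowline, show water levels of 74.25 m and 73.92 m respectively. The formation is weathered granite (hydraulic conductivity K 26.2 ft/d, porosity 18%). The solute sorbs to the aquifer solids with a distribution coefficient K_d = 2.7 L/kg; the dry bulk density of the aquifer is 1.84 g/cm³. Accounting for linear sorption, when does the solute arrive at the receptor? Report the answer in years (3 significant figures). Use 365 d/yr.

128 years

Hydraulic gradient i = (74.25 − 73.92) / 112 = 0.33 / 112 = 0.002946
K = 26.2 ft/d × 0.3048 = 7.986 m/d
Darcy flux q = K·i = 7.986 × 0.002946 = 0.02353 m/d
Seepage velocity v = q / n = 0.02353 / 0.18 = 0.1307 m/d
Retardation R = 1 + ρ_b·K_d/n = 1 + 1.84×2.7/0.18 = 28.60
Contaminant velocity v_c = v/R = 0.1307/28.60 = 0.004571 m/d
t = L/v_c = 214/0.004571 = 46820 d
   = 46820/365 = 128 yr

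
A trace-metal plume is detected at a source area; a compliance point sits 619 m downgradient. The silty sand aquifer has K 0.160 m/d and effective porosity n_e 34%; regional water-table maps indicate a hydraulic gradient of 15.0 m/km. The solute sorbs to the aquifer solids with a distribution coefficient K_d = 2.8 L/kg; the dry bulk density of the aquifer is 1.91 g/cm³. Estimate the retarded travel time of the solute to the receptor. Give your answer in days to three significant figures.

1.47e6 days

Darcy flux q = K·i = 0.160 × 0.015 = 0.002400 m/d
v_s = q/n_e = 0.002400/0.34 = 0.007059 m/d
Retardation R = 1 + ρ_b·K_d/n = 1 + 1.91×2.8/0.34 = 16.73
Contaminant velocity v_c = v/R = 0.007059/16.73 = 4.219e-4 m/d
t = L/v_c = 619/4.219e-4 = 1.467e6 d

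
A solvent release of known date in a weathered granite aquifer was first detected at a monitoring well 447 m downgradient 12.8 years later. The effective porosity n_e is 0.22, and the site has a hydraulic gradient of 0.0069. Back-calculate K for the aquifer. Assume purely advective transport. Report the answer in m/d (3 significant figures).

3.05 m/d

t = 12.8 years = 4672 d
v = L / t = 447 / 4672 = 0.09568 m/d
K = v · n / i = 0.09568 × 0.22 / 0.0069 = 3.05 m/d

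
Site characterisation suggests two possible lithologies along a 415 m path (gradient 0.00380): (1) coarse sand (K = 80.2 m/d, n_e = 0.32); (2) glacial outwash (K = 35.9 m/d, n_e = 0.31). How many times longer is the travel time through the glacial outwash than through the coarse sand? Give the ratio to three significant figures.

Unit 1 (coarse sand): v = 80.2×0.0038/0.32 = 0.9524 m/d, t = 415/0.9524 = 435.8 d
Unit 2 (glacial outwash): v = 35.9×0.0038/0.31 = 0.4401 m/d, t = 415/0.4401 = 943.0 d
t(glacial outwash) / t(coarse sand) = 943.0/435.8 = 2.16

2.16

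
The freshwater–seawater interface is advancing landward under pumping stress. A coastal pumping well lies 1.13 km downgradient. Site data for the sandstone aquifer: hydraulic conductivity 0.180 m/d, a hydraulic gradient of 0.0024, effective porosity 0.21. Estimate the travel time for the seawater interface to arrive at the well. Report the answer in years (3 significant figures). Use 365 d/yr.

q = Ki = 0.180 × 0.0024 = 4.320e-4 m/d
v = Ki/n = 0.180·0.0024/0.21 = 0.002057 m/d
L = 1.13 km = 1130 m
t = L / v = 1130 / 0.002057 = 549300 d
   = 549300 / 365 = 1500 yr

1500 years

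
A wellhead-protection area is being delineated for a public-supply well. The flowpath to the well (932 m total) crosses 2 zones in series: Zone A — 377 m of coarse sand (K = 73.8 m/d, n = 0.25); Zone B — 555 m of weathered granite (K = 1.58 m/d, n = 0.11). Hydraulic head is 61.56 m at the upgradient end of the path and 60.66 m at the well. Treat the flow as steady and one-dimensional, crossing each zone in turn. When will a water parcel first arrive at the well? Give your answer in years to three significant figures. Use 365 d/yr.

168 years

Total head drop ΔH = 61.56 − 60.66 = 0.90 m
Steady 1-D flow in series ⇒ the Darcy flux q is identical in every zone and the zone head losses add (resistances L/K in series).
Σ(L/K) = 377/73.8 + 555/1.58 = 5.108 + 351.3 = 356.4 d
q = ΔH / Σ(L/K) = 0.90 / 356.4 = 0.002525 m/d (same in every zone)
Zone A: v = q/n = 0.002525/0.25 = 0.01010 m/d → t_A = 377/0.01010 = 37320 d
Zone B: v = q/n = 0.002525/0.11 = 0.02296 m/d → t_B = 555/0.02296 = 24170 d
Total t = 37320 + 24170 = 61490 d
   = 61490 / 365 = 168 yr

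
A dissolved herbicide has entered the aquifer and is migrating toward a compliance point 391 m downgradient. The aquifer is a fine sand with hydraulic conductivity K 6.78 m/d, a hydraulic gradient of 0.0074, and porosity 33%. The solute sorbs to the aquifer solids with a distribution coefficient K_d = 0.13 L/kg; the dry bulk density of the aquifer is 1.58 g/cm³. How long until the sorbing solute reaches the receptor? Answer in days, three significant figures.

q = Ki = 6.78 × 0.0074 = 0.05017 m/d
v = Ki/n = 6.78·0.0074/0.33 = 0.1520 m/d
Retardation R = 1 + ρ_b·K_d/n = 1 + 1.58×0.13/0.33 = 1.622
Contaminant velocity v_c = v/R = 0.1520/1.622 = 0.09371 m/d
t = L/v_c = 391/0.09371 = 4172 d

4170 days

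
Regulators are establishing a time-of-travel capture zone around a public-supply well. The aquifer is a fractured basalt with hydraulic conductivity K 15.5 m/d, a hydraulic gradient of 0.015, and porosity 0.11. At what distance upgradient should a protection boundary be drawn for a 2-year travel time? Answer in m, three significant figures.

Specific discharge q = 15.5 × 0.015 = 0.2325 m/d
Seepage velocity v = q / n = 0.2325 / 0.11 = 2.114 m/d
T = 2 yr × 365 = 730 d
L = v × T = 2.114 × 730 = 1543 m

1540 m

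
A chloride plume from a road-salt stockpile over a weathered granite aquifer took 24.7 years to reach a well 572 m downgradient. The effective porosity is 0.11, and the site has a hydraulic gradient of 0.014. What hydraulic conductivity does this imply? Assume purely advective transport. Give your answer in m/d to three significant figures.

t = 24.7 years = 9016 d
v = L / t = 572 / 9016 = 0.06345 m/d
K = v · n / i = 0.06345 × 0.11 / 0.014 = 0.499 m/d

0.499 m/d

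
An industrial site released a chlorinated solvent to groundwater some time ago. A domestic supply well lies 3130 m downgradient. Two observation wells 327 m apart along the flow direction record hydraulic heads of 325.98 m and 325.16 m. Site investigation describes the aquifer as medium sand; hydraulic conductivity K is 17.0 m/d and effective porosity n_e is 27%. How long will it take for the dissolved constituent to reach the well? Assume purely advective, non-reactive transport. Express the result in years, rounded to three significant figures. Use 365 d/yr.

Hydraulic gradient i = (325.98 − 325.16) / 327 = 0.82 / 327 = 0.002508
Specific discharge q = 17.0 × 0.002508 = 0.04263 m/d
v_s = q/n_e = 0.04263/0.27 = 0.1579 m/d
t = L / v = 3130 / 0.1579 = 19820 d
   = 19820 / 365 = 54.3 yr

54.3 years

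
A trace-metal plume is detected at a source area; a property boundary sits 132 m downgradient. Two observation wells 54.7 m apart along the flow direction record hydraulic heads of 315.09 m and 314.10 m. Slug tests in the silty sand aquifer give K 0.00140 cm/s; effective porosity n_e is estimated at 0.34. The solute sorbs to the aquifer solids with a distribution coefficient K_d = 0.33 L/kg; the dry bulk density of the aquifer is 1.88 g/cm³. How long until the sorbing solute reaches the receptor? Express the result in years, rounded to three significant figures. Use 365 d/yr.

Hydraulic gradient i = (315.09 − 314.10) / 54.7 = 0.99 / 54.7 = 0.01810
K = 0.00140 cm/s × 864 = 1.210 m/d
q = Ki = 1.210 × 0.01810 = 0.02189 m/d
v = Ki/n = 1.210·0.01810/0.34 = 0.06439 m/d
Retardation R = 1 + ρ_b·K_d/n = 1 + 1.88×0.33/0.34 = 2.825
Contaminant velocity v_c = v/R = 0.06439/2.825 = 0.02279 m/d
t = L/v_c = 132/0.02279 = 5791 d
   = 5791/365 = 15.9 yr

15.9 years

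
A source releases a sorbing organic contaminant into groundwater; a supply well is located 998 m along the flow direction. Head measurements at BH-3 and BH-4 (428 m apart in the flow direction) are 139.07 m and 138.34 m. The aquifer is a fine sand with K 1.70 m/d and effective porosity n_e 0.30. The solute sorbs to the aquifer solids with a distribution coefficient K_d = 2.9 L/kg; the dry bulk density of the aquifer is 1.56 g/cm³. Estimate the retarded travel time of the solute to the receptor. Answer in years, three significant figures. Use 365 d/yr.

Hydraulic gradient i = (139.07 − 138.34) / 428 = 0.73 / 428 = 0.001706
Specific discharge q = 1.70 × 0.001706 = 0.002900 m/d
Average linear velocity = 0.002900 / 0.30 = 0.009665 m/d
Retardation R = 1 + ρ_b·K_d/n = 1 + 1.56×2.9/0.30 = 16.08
Contaminant velocity v_c = v/R = 0.009665/16.08 = 6.011e-4 m/d
t = L/v_c = 998/6.011e-4 = 1.660e6 d
   = 1.660e6/365 = 4550 yr

4550 years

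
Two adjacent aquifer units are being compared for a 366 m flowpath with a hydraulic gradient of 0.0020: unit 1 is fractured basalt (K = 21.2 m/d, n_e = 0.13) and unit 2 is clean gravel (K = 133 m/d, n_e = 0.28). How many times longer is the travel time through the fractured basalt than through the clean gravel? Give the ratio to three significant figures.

2.91

Unit 1 (fractured basalt): v = 21.2×0.0020/0.13 = 0.3262 m/d, t = 366/0.3262 = 1122 d
Unit 2 (clean gravel): v = 133×0.0020/0.28 = 0.9500 m/d, t = 366/0.9500 = 385.3 d
t(fractured basalt) / t(clean gravel) = 1122/385.3 = 2.91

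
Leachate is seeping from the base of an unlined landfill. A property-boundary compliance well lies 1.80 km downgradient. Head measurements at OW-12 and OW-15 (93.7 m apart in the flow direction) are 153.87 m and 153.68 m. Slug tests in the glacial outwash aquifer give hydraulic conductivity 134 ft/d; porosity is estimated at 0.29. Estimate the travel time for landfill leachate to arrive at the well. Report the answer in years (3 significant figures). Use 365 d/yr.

Hydraulic gradient i = (153.87 − 153.68) / 93.7 = 0.19 / 93.7 = 0.002028
K = 134 ft/d × 0.3048 = 40.84 m/d
q = Ki = 40.84 × 0.002028 = 0.08282 m/d
Seepage velocity v = q / n = 0.08282 / 0.29 = 0.2856 m/d
L = 1.80 km = 1800 m
t = L / v = 1800 / 0.2856 = 6303 d
   = 6303 / 365 = 17.3 yr

17.3 years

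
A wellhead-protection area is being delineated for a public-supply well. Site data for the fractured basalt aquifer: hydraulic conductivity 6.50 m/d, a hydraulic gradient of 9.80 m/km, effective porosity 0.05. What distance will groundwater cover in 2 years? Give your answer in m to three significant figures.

q = Ki = 6.50 × 0.0098 = 0.06370 m/d
Average linear velocity = 0.06370 / 0.05 = 1.274 m/d
T = 2 yr × 365 = 730 d
L = v × T = 1.274 × 730 = 930.0 m

930 m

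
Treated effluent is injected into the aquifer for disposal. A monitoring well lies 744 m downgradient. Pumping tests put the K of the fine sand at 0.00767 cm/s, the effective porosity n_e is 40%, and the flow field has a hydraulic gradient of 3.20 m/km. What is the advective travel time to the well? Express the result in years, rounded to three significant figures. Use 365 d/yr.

K = 0.00767 cm/s × 864 = 6.627 m/d
Specific discharge q = 6.627 × 0.0032 = 0.02121 m/d
v = Ki/n = 6.627·0.0032/0.40 = 0.05302 m/d
t = L / v = 744 / 0.05302 = 14030 d
   = 14030 / 365 = 38.4 yr

38.4 years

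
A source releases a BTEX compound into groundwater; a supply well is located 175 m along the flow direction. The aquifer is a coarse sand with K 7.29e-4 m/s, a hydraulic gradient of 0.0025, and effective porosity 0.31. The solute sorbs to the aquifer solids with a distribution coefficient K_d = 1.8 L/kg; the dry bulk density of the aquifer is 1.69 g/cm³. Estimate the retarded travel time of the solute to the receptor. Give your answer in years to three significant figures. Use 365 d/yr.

K = 7.29e-4 m/s × 86400 s/d = 62.99 m/d
q = Ki = 62.99 × 0.0025 = 0.1575 m/d
Average linear velocity = 0.1575 / 0.31 = 0.5079 m/d
Retardation R = 1 + ρ_b·K_d/n = 1 + 1.69×1.8/0.31 = 10.81
Contaminant velocity v_c = v/R = 0.5079/10.81 = 0.04698 m/d
t = L/v_c = 175/0.04698 = 3725 d
   = 3725/365 = 10.2 yr

10.2 years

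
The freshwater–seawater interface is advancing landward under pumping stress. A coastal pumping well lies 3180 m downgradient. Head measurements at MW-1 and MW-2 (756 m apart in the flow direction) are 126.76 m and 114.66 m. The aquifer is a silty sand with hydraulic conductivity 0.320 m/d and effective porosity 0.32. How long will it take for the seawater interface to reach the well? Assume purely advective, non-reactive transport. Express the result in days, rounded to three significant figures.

199000 days

Hydraulic gradient i = (126.76 − 114.66) / 756 = 12.10 / 756 = 0.01601
q = Ki = 0.320 × 0.01601 = 0.005122 m/d
v_s = q/n_e = 0.005122/0.32 = 0.01601 m/d
t = L / v = 3180 / 0.01601 = 198700 d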